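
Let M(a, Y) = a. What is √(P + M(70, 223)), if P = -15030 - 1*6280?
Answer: 6*I*√590 ≈ 145.74*I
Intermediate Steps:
P = -21310 (P = -15030 - 6280 = -21310)
√(P + M(70, 223)) = √(-21310 + 70) = √(-21240) = 6*I*√590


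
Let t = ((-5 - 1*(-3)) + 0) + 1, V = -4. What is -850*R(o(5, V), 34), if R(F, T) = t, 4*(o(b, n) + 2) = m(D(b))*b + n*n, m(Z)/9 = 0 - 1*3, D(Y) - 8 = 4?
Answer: 850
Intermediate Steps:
D(Y) = 12 (D(Y) = 8 + 4 = 12)
m(Z) = -27 (m(Z) = 9*(0 - 1*3) = 9*(0 - 3) = 9*(-3) = -27)
t = -1 (t = ((-5 + 3) + 0) + 1 = (-2 + 0) + 1 = -2 + 1 = -1)
o(b, n) = -2 - 27*b/4 + n**2/4 (o(b, n) = -2 + (-27*b + n*n)/4 = -2 + (-27*b + n**2)/4 = -2 + (n**2 - 27*b)/4 = -2 + (-27*b/4 + n**2/4) = -2 - 27*b/4 + n**2/4)
R(F, T) = -1
-850*R(o(5, V), 34) = -850*(-1) = 850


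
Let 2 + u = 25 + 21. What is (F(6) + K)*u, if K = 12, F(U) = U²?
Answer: 2112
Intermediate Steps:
u = 44 (u = -2 + (25 + 21) = -2 + 46 = 44)
(F(6) + K)*u = (6² + 12)*44 = (36 + 12)*44 = 48*44 = 2112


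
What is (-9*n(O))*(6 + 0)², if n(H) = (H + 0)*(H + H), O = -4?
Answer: -10368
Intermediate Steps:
n(H) = 2*H² (n(H) = H*(2*H) = 2*H²)
(-9*n(O))*(6 + 0)² = (-18*(-4)²)*(6 + 0)² = -18*16*6² = -9*32*36 = -288*36 = -10368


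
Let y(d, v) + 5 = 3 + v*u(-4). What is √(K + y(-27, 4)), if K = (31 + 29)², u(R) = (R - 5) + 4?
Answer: √3578 ≈ 59.816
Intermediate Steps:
u(R) = -1 + R (u(R) = (-5 + R) + 4 = -1 + R)
K = 3600 (K = 60² = 3600)
y(d, v) = -2 - 5*v (y(d, v) = -5 + (3 + v*(-1 - 4)) = -5 + (3 + v*(-5)) = -5 + (3 - 5*v) = -2 - 5*v)
√(K + y(-27, 4)) = √(3600 + (-2 - 5*4)) = √(3600 + (-2 - 20)) = √(3600 - 22) = √3578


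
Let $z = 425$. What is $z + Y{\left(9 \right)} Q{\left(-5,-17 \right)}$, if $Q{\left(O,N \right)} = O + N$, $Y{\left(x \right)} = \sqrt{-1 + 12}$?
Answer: $425 - 22 \sqrt{11} \approx 352.03$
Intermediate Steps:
$Y{\left(x \right)} = \sqrt{11}$
$Q{\left(O,N \right)} = N + O$
$z + Y{\left(9 \right)} Q{\left(-5,-17 \right)} = 425 + \sqrt{11} \left(-17 - 5\right) = 425 + \sqrt{11} \left(-22\right) = 425 - 22 \sqrt{11}$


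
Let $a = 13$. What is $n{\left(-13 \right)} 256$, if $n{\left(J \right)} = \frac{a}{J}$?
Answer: $-256$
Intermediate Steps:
$n{\left(J \right)} = \frac{13}{J}$
$n{\left(-13 \right)} 256 = \frac{13}{-13} \cdot 256 = 13 \left(- \frac{1}{13}\right) 256 = \left(-1\right) 256 = -256$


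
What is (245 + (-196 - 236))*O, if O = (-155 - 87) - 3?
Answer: 45815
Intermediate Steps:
O = -245 (O = -242 - 3 = -245)
(245 + (-196 - 236))*O = (245 + (-196 - 236))*(-245) = (245 - 432)*(-245) = -187*(-245) = 45815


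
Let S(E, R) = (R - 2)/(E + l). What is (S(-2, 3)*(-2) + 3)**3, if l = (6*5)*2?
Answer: 636056/24389 ≈ 26.080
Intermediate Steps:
l = 60 (l = 30*2 = 60)
S(E, R) = (-2 + R)/(60 + E) (S(E, R) = (R - 2)/(E + 60) = (-2 + R)/(60 + E))
(S(-2, 3)*(-2) + 3)**3 = (((-2 + 3)/(60 - 2))*(-2) + 3)**3 = ((1/58)*(-2) + 3)**3 = (-1/29 + 3)**3 = (86/29)**3 = 636056/24389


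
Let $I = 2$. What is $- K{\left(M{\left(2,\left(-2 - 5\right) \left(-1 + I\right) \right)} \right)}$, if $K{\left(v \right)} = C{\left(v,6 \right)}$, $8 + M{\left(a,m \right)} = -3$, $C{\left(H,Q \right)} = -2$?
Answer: $2$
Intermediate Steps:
$M{\left(a,m \right)} = -11$ ($M{\left(a,m \right)} = -8 - 3 = -11$)
$K{\left(v \right)} = -2$
$- K{\left(M{\left(2,\left(-2 - 5\right) \left(-1 + I\right) \right)} \right)} = \left(-1\right) \left(-2\right) = 2$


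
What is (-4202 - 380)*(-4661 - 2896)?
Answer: 34626174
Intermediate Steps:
(-4202 - 380)*(-4661 - 2896) = -4582*(-7557) = 34626174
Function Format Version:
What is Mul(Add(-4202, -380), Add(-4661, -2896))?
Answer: 34626174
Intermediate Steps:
Mul(Add(-4202, -380), Add(-4661, -2896)) = Mul(-4582, -7557) = 34626174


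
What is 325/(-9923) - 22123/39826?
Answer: -232469979/395193398 ≈ -0.58824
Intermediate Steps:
325/(-9923) - 22123/39826 = 325*(-1/9923) - 22123*1/39826 = -325/9923 - 22123/39826 = -232469979/395193398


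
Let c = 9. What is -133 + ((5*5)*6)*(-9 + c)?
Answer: -133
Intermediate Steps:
-133 + ((5*5)*6)*(-9 + c) = -133 + ((5*5)*6)*(-9 + 9) = -133 + (25*6)*0 = -133 + 150*0 = -133 + 0 = -133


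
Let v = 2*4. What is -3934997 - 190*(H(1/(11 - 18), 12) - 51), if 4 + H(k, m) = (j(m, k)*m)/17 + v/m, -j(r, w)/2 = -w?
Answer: -1401094819/357 ≈ -3.9246e+6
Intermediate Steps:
j(r, w) = 2*w (j(r, w) = -(-2)*w = 2*w)
v = 8
H(k, m) = -4 + 8/m + 2*k*m/17 (H(k, m) = -4 + (((2*k)*m)/17 + 8/m) = -4 + ((2*k*m)*(1/17) + 8/m) = -4 + (2*k*m/17 + 8/m) = -4 + (8/m + 2*k*m/17) = -4 + 8/m + 2*k*m/17)
-3934997 - 190*(H(1/(11 - 18), 12) - 51) = -3934997 - 190*((-4 + 8/12 + (2/17)*12/(11 - 18)) - 51) = -3934997 - 190*((-4 + 8*(1/12) + (2/17)*12/(-7)) - 51) = -3934997 - 190*((-4 + ⅔ + (2/17)*(-⅐)*12) - 51) = -3934997 - 190*((-4 + ⅔ - 24/119) - 51) = -3934997 - 190*(-1262/357 - 51) = -3934997 - 190*(-19469/357) = -3934997 + 3699110/357 = -1401094819/357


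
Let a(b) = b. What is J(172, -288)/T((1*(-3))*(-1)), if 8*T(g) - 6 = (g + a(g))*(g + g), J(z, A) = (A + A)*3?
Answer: -2304/7 ≈ -329.14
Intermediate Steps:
J(z, A) = 6*A (J(z, A) = (2*A)*3 = 6*A)
T(g) = ¾ + g²/2 (T(g) = ¾ + ((g + g)*(g + g))/8 = ¾ + ((2*g)*(2*g))/8 = ¾ + (4*g²)/8 = ¾ + g²/2)
J(172, -288)/T((1*(-3))*(-1)) = (6*(-288))/(¾ + ((1*(-3))*(-1))²/2) = -1728/(¾ + (-3*(-1))²/2) = -1728/(¾ + (½)*3²) = -1728/(¾ + (½)*9) = -1728/(¾ + 9/2) = -1728/21/4 = -1728*4/21 = -2304/7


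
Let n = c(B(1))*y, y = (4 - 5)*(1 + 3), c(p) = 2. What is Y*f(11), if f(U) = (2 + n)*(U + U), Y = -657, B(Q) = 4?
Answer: 86724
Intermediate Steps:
y = -4 (y = -1*4 = -4)
n = -8 (n = 2*(-4) = -8)
f(U) = -12*U (f(U) = (2 - 8)*(U + U) = -12*U)
Y*f(11) = -(-7884)*11 = -657*(-132) = 86724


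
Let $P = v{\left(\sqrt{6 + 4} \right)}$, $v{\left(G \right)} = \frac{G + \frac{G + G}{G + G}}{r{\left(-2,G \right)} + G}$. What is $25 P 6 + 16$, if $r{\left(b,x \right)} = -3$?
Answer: $1966 + 600 \sqrt{10} \approx 3863.4$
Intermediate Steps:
$v{\left(G \right)} = \frac{1 + G}{-3 + G}$ ($v{\left(G \right)} = \frac{G + \frac{G + G}{G + G}}{-3 + G} = \frac{G + \frac{2 G}{2 G}}{-3 + G} = \frac{G + 2 G \frac{1}{2 G}}{-3 + G} = \frac{G + 1}{-3 + G} = \frac{1 + G}{-3 + G}$)
$P = \frac{1 + \sqrt{10}}{-3 + \sqrt{10}}$ ($P = \frac{1 + \sqrt{6 + 4}}{-3 + \sqrt{6 + 4}} = \frac{1 + \sqrt{10}}{-3 + \sqrt{10}} \approx 25.649$)
$25 P 6 + 16 = 25 \left(13 + 4 \sqrt{10}\right) 6 + 16 = 25 \left(78 + 24 \sqrt{10}\right) + 16 = \left(1950 + 600 \sqrt{10}\right) + 16 = 1966 + 600 \sqrt{10}$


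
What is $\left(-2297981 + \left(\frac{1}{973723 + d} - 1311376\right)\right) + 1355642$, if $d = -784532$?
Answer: $- \frac{426382594564}{189191} \approx -2.2537 \cdot 10^{6}$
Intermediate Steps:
$\left(-2297981 + \left(\frac{1}{973723 + d} - 1311376\right)\right) + 1355642 = \left(-2297981 + \left(\frac{1}{973723 - 784532} - 1311376\right)\right) + 1355642 = \left(-2297981 - \left(1311376 - \frac{1}{189191}\right)\right) + 1355642 = \left(-2297981 + \left(\frac{1}{189191} - 1311376\right)\right) + 1355642 = \left(-2297981 - \frac{248100536815}{189191}\right) + 1355642 = - \frac{682857860186}{189191} + 1355642 = - \frac{426382594564}{189191}$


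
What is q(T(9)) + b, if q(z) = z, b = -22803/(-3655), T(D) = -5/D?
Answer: 186952/32895 ≈ 5.6833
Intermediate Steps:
b = 22803/3655 (b = -22803*(-1/3655) = 22803/3655 ≈ 6.2389)
q(T(9)) + b = -5/9 + 22803/3655 = 186952/32895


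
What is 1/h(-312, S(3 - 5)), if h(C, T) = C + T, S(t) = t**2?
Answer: -1/308 ≈ -0.0032468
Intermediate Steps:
1/h(-312, S(3 - 5)) = 1/(-312 + (3 - 5)**2) = 1/(-312 + (-2)**2) = 1/(-312 + 4) = 1/(-308) = -1/308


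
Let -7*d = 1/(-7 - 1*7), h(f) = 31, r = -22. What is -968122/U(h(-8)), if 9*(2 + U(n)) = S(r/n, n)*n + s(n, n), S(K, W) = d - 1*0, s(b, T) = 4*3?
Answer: 853883604/557 ≈ 1.5330e+6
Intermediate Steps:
d = 1/98 (d = -1/(7*(-7 - 1*7)) = -1/(7*(-7 - 7)) = -⅐/(-14) = -⅐*(-1/14) = 1/98 ≈ 0.010204)
s(b, T) = 12
S(K, W) = 1/98 (S(K, W) = 1/98 - 1*0 = 1/98 + 0 = 1/98)
U(n) = -⅔ + n/882 (U(n) = -2 + (n/98 + 12)/9 = -2 + (12 + n/98)/9 = -2 + (4/3 + n/882) = -⅔ + n/882)
-968122/U(h(-8)) = -968122/(-⅔ + (1/882)*31) = -968122/(-⅔ + 31/882) = -968122/(-557/882) = -968122*(-882/557) = 853883604/557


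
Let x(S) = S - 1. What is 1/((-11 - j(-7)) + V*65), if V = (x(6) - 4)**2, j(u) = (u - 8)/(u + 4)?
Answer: 1/49 ≈ 0.020408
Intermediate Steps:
x(S) = -1 + S
j(u) = (-8 + u)/(4 + u)
V = 1 (V = ((-1 + 6) - 4)**2 = (5 - 4)**2 = 1**2 = 1)
1/((-11 - j(-7)) + V*65) = 1/((-11 - (-8 - 7)/(4 - 7)) + 1*65) = 1/((-11 - (-15)/(-3)) + 65) = 1/((-11 - (-1)*(-15)/3) + 65) = 1/((-11 - 1*5) + 65) = 1/((-11 - 5) + 65) = 1/(-16 + 65) = 1/49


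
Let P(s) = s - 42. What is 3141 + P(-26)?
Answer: 3073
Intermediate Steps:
P(s) = -42 + s
3141 + P(-26) = 3141 + (-42 - 26) = 3141 - 68 = 3073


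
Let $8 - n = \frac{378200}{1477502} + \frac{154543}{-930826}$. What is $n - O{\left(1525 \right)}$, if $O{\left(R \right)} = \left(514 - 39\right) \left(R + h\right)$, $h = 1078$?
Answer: $- \frac{5030890700020821}{4068926854} \approx -1.2364 \cdot 10^{6}$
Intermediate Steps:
$O{\left(R \right)} = 512050 + 475 R$ ($O{\left(R \right)} = \left(514 - 39\right) \left(R + 1078\right) = 475 \left(1078 + R\right) = 512050 + 475 R$)
$n = \frac{32185436129}{4068926854}$ ($n = 8 - \left(\frac{378200}{1477502} + \frac{154543}{-930826}\right) = 8 - \left(378200 \cdot \frac{1}{1477502} + 154543 \left(- \frac{1}{930826}\right)\right) = 8 - \left(\frac{189100}{738751} - \frac{154543}{930826}\right) = 8 - \frac{365978703}{4068926854} = \frac{32185436129}{4068926854} \approx 7.9101$)
$n - O{\left(1525 \right)} = \frac{32185436129}{4068926854} - \left(512050 + 475 \cdot 1525\right) = \frac{32185436129}{4068926854} - \left(512050 + 724375\right) = \frac{32185436129}{4068926854} - 1236425 = - \frac{5030890700020821}{4068926854}$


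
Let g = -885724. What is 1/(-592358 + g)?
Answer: -1/1478082 ≈ -6.7655e-7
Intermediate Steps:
1/(-592358 + g) = 1/(-592358 - 885724) = 1/(-1478082) = -1/1478082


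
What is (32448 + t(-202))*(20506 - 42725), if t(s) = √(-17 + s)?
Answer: -720962112 - 22219*I*√219 ≈ -7.2096e+8 - 3.2881e+5*I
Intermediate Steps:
(32448 + t(-202))*(20506 - 42725) = (32448 + √(-17 - 202))*(20506 - 42725) = (32448 + √(-219))*(-22219) = (32448 + I*√219)*(-22219) = -720962112 - 22219*I*√219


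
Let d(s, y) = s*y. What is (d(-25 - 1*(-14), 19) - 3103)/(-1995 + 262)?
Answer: 3312/1733 ≈ 1.9111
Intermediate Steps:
(d(-25 - 1*(-14), 19) - 3103)/(-1995 + 262) = ((-25 - 1*(-14))*19 - 3103)/(-1995 + 262) = ((-25 + 14)*19 - 3103)/(-1733) = (-11*19 - 3103)*(-1/1733) = (-209 - 3103)*(-1/1733) = -3312*(-1/1733) = 3312/1733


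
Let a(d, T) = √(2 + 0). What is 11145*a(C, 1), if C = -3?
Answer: 11145*√2 ≈ 15761.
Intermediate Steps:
a(d, T) = √2
11145*a(C, 1) = 11145*√2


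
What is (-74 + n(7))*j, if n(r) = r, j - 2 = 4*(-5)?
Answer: 1206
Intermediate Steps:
j = -18 (j = 2 + 4*(-5) = 2 - 20 = -18)
(-74 + n(7))*j = (-74 + 7)*(-18) = -67*(-18) = 1206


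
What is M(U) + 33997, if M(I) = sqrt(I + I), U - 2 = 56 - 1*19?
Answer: 33997 + sqrt(78) ≈ 34006.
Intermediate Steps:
U = 39 (U = 2 + (56 - 1*19) = 2 + (56 - 19) = 2 + 37 = 39)
M(I) = sqrt(2)*sqrt(I) (M(I) = sqrt(2*I) = sqrt(2)*sqrt(I))
M(U) + 33997 = sqrt(2)*sqrt(39) + 33997 = sqrt(78) + 33997 = 33997 + sqrt(78)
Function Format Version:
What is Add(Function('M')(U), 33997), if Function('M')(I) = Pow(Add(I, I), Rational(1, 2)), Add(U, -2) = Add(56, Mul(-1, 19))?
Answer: Add(33997, Pow(78, Rational(1, 2))) ≈ 34006.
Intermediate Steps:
U = 39 (U = Add(2, Add(56, Mul(-1, 19))) = Add(2, Add(56, -19)) = Add(2, 37) = 39)
Function('M')(I) = Mul(Pow(2, Rational(1, 2)), Pow(I, Rational(1, 2))) (Function('M')(I) = Pow(Mul(2, I), Rational(1, 2)) = Mul(Pow(2, Rational(1, 2)), Pow(I, Rational(1, 2))))
Add(Function('M')(U), 33997) = Add(Mul(Pow(2, Rational(1, 2)), Pow(39, Rational(1, 2))), 33997) = Add(Pow(78, Rational(1, 2)), 33997) = Add(33997, Pow(78, Rational(1, 2)))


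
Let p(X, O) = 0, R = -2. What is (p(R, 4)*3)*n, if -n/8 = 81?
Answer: 0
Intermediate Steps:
n = -648 (n = -8*81 = -648)
(p(R, 4)*3)*n = (0*3)*(-648) = 0*(-648) = 0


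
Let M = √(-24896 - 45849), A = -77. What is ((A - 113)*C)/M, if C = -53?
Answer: -2014*I*√70745/14149 ≈ -37.86*I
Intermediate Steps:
M = I*√70745 (M = √(-70745) = I*√70745 ≈ 265.98*I)
((A - 113)*C)/M = ((-77 - 113)*(-53))/((I*√70745)) = (-190*(-53))*(-I*√70745/70745) = 10070*(-I*√70745/70745) = -2014*I*√70745/14149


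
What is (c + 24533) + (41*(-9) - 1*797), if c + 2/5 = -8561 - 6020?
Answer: 43928/5 ≈ 8785.6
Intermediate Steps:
c = -72907/5 (c = -2/5 + (-8561 - 6020) = -2/5 - 14581 = -72907/5 ≈ -14581.)
(c + 24533) + (41*(-9) - 1*797) = (-72907/5 + 24533) + (41*(-9) - 1*797) = 49758/5 + (-369 - 797) = 49758/5 - 1166 = 43928/5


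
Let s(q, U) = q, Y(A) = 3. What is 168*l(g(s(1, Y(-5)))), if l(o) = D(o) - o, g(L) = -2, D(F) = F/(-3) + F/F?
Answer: 616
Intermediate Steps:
D(F) = 1 - F/3 (D(F) = F*(-⅓) + 1 = -F/3 + 1 = 1 - F/3)
l(o) = 1 - 4*o/3 (l(o) = (1 - o/3) - o = 1 - 4*o/3)
168*l(g(s(1, Y(-5)))) = 168*(1 - 4/3*(-2)) = 168*(1 + 8/3) = 168*(11/3) = 616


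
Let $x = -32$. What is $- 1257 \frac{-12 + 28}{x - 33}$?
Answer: $\frac{20112}{65} \approx 309.42$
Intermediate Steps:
$- 1257 \frac{-12 + 28}{x - 33} = - 1257 \frac{-12 + 28}{-32 - 33} = - 1257 \frac{16}{-65} = - 1257 \cdot 16 \left(- \frac{1}{65}\right) = \left(-1257\right) \left(- \frac{16}{65}\right) = \frac{20112}{65}$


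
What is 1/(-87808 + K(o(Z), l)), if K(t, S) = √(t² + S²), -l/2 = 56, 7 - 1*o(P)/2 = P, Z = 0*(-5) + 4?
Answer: -21952/1927558071 - √3145/3855116142 ≈ -1.1403e-5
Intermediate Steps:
Z = 4 (Z = 0 + 4 = 4)
o(P) = 14 - 2*P
l = -112 (l = -2*56 = -112)
K(t, S) = √(S² + t²)
1/(-87808 + K(o(Z), l)) = 1/(-87808 + √((-112)² + (14 - 2*4)²)) = 1/(-87808 + √(12544 + (14 - 8)²)) = 1/(-87808 + √(12544 + 6²)) = 1/(-87808 + √(12544 + 36)) = 1/(-87808 + √12580) = 1/(-87808 + 2*√3145)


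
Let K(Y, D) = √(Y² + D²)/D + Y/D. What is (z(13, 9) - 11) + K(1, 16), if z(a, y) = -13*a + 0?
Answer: -2879/16 + √257/16 ≈ -178.94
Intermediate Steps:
K(Y, D) = Y/D + √(D² + Y²)/D (K(Y, D) = √(D² + Y²)/D + Y/D = Y/D + √(D² + Y²)/D)
z(a, y) = -13*a
(z(13, 9) - 11) + K(1, 16) = (-13*13 - 11) + (1 + √(16² + 1²))/16 = (-169 - 11) + (1 + √(256 + 1))/16 = -180 + (1 + √257)/16 = -180 + (1/16 + √257/16) = -2879/16 + √257/16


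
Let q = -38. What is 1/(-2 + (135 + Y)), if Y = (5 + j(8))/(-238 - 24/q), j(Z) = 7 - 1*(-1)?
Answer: 4510/599583 ≈ 0.0075219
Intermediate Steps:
j(Z) = 8 (j(Z) = 7 + 1 = 8)
Y = -247/4510 (Y = (5 + 8)/(-238 - 24/(-38)) = 13/(-238 - 24*(-1/38)) = 13/(-238 + 12/19) = 13/(-4510/19) = 13*(-19/4510) = -247/4510 ≈ -0.054767)
1/(-2 + (135 + Y)) = 1/(-2 + (135 - 247/4510)) = 1/(-2 + 608603/4510) = 1/(599583/4510) = 4510/599583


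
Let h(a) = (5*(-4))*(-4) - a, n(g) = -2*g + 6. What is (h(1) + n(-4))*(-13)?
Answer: -1209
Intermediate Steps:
n(g) = 6 - 2*g
h(a) = 80 - a (h(a) = -20*(-4) - a = 80 - a)
(h(1) + n(-4))*(-13) = ((80 - 1*1) + (6 - 2*(-4)))*(-13) = ((80 - 1) + (6 + 8))*(-13) = (79 + 14)*(-13) = 93*(-13) = -1209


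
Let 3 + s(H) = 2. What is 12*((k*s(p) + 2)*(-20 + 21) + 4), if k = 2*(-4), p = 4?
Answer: 168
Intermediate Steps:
k = -8
s(H) = -1 (s(H) = -3 + 2 = -1)
12*((k*s(p) + 2)*(-20 + 21) + 4) = 12*((-8*(-1) + 2)*(-20 + 21) + 4) = 12*((8 + 2)*1 + 4) = 12*(10*1 + 4) = 12*(10 + 4) = 12*14 = 168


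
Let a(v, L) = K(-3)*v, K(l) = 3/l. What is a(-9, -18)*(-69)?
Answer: -621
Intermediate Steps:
a(v, L) = -v (a(v, L) = (3/(-3))*v = (3*(-1/3))*v = -v)
a(-9, -18)*(-69) = -1*(-9)*(-69) = 9*(-69) = -621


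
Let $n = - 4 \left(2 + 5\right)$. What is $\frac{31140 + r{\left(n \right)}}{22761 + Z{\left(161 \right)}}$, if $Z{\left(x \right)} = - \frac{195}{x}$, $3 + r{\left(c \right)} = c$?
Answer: $\frac{5008549}{3664326} \approx 1.3668$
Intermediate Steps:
$n = -28$ ($n = \left(-4\right) 7 = -28$)
$r{\left(c \right)} = -3 + c$
$\frac{31140 + r{\left(n \right)}}{22761 + Z{\left(161 \right)}} = \frac{31140 - 31}{22761 - \frac{195}{161}} = \frac{31109}{22761 - \frac{195}{161}} = \frac{31109}{\frac{3664326}{161}} = 31109 \cdot \frac{161}{3664326} = \frac{5008549}{3664326}$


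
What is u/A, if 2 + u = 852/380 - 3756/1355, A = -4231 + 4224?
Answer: 65131/180215 ≈ 0.36141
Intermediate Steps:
A = -7
u = -65131/25745 (u = -2 + (852/380 - 3756/1355) = -2 + (852*(1/380) - 3756*1/1355) = -2 + (213/95 - 3756/1355) = -2 - 13641/25745 = -65131/25745 ≈ -2.5299)
u/A = -65131/25745/(-7) = -65131/25745*(-⅐) = 65131/180215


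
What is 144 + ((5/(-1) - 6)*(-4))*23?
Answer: 1156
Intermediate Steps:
144 + ((5/(-1) - 6)*(-4))*23 = 144 + ((5*(-1) - 6)*(-4))*23 = 144 + ((-5 - 6)*(-4))*23 = 144 - 11*(-4)*23 = 144 + 44*23 = 144 + 1012 = 1156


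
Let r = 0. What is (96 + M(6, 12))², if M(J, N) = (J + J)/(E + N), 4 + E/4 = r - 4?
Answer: 227529/25 ≈ 9101.2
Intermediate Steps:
E = -32 (E = -16 + 4*(0 - 4) = -16 + 4*(-4) = -16 - 16 = -32)
M(J, N) = 2*J/(-32 + N) (M(J, N) = (J + J)/(-32 + N) = (2*J)/(-32 + N) = 2*J/(-32 + N))
(96 + M(6, 12))² = (96 + 2*6/(-32 + 12))² = (96 + 2*6/(-20))² = (96 + 2*6*(-1/20))² = (96 - ⅗)² = (477/5)² = 227529/25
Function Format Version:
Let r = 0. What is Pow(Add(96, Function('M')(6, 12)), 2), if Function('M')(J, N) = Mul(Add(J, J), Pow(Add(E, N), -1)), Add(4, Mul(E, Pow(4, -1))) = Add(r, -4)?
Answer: Rational(227529, 25) ≈ 9101.2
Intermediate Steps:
E = -32 (E = Add(-16, Mul(4, Add(0, -4))) = Add(-16, Mul(4, -4)) = Add(-16, -16) = -32)
Function('M')(J, N) = Mul(2, J, Pow(Add(-32, N), -1)) (Function('M')(J, N) = Mul(Add(J, J), Pow(Add(-32, N), -1)) = Mul(Mul(2, J), Pow(Add(-32, N), -1)) = Mul(2, J, Pow(Add(-32, N), -1)))
Pow(Add(96, Function('M')(6, 12)), 2) = Pow(Add(96, Mul(2, 6, Pow(Add(-32, 12), -1))), 2) = Pow(Add(96, Mul(2, 6, Pow(-20, -1))), 2) = Pow(Add(96, Mul(2, 6, Rational(-1, 20))), 2) = Pow(Add(96, Rational(-3, 5)), 2) = Pow(Rational(477, 5), 2) = Rational(227529, 25)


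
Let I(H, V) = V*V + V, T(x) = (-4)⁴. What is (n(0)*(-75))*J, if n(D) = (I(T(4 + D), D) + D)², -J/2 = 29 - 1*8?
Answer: 0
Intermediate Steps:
T(x) = 256
I(H, V) = V + V² (I(H, V) = V² + V = V + V²)
J = -42 (J = -2*(29 - 1*8) = -2*(29 - 8) = -2*21 = -42)
n(D) = (D + D*(1 + D))² (n(D) = (D*(1 + D) + D)² = (D + D*(1 + D))²)
(n(0)*(-75))*J = ((0²*(2 + 0)²)*(-75))*(-42) = ((0*2²)*(-75))*(-42) = ((0*4)*(-75))*(-42) = (0*(-75))*(-42) = 0*(-42) = 0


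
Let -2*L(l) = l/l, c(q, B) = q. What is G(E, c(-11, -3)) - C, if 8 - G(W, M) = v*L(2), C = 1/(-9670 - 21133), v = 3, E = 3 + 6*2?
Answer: 585259/61606 ≈ 9.5000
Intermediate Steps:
E = 15 (E = 3 + 12 = 15)
L(l) = -1/2 (L(l) = -l/(2*l) = -1/2*1 = -1/2)
C = -1/30803 (C = 1/(-30803) = -1/30803 ≈ -3.2464e-5)
G(W, M) = 19/2 (G(W, M) = 8 - 3*(-1)/2 = 8 - 1*(-3/2) = 8 + 3/2 = 19/2)
G(E, c(-11, -3)) - C = 19/2 - 1*(-1/30803) = 19/2 + 1/30803 = 585259/61606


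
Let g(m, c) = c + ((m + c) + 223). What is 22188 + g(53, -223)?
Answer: 22018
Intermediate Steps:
g(m, c) = 223 + m + 2*c (g(m, c) = c + ((c + m) + 223) = c + (223 + c + m) = 223 + m + 2*c)
22188 + g(53, -223) = 22188 + (223 + 53 + 2*(-223)) = 22188 + (223 + 53 - 446) = 22188 - 170 = 22018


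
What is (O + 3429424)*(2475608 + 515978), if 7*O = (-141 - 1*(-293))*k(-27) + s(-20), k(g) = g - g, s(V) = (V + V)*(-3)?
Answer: 71816276775568/7 ≈ 1.0259e+13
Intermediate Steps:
s(V) = -6*V (s(V) = (2*V)*(-3) = -6*V)
k(g) = 0
O = 120/7 (O = ((-141 - 1*(-293))*0 - 6*(-20))/7 = ((-141 + 293)*0 + 120)/7 = (152*0 + 120)/7 = (0 + 120)/7 = (⅐)*120 = 120/7 ≈ 17.143)
(O + 3429424)*(2475608 + 515978) = (120/7 + 3429424)*(2475608 + 515978) = (24006088/7)*2991586 = 71816276775568/7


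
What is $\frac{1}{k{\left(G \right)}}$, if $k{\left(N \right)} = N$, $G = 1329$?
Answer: $\frac{1}{1329} \approx 0.00075245$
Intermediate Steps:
$\frac{1}{k{\left(G \right)}} = \frac{1}{1329}$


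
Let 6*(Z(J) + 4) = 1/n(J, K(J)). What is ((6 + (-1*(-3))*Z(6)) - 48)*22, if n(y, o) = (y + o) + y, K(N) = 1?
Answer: -15433/13 ≈ -1187.2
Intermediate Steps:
n(y, o) = o + 2*y (n(y, o) = (o + y) + y = o + 2*y)
Z(J) = -4 + 1/(6*(1 + 2*J))
((6 + (-1*(-3))*Z(6)) - 48)*22 = ((6 + (-1*(-3))*((-23 - 48*6)/(6*(1 + 2*6)))) - 48)*22 = ((6 + 3*((-23 - 288)/(6*(1 + 12)))) - 48)*22 = ((6 + 3*((⅙)*(-311)/13)) - 48)*22 = ((6 + 3*((⅙)*(1/13)*(-311))) - 48)*22 = ((6 + 3*(-311/78)) - 48)*22 = ((6 - 311/26) - 48)*22 = (-155/26 - 48)*22 = -1403/26*22 = -15433/13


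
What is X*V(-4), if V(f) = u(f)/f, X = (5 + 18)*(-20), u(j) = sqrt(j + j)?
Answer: 230*I*sqrt(2) ≈ 325.27*I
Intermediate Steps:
u(j) = sqrt(2)*sqrt(j) (u(j) = sqrt(2*j) = sqrt(2)*sqrt(j))
X = -460 (X = 23*(-20) = -460)
V(f) = sqrt(2)/sqrt(f) (V(f) = (sqrt(2)*sqrt(f))/f = sqrt(2)/sqrt(f))
X*V(-4) = -460*sqrt(2)/sqrt(-4) = -460*sqrt(2)*(-I/2) = -(-230)*I*sqrt(2) = 230*I*sqrt(2)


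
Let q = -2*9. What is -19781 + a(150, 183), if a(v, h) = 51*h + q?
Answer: -10466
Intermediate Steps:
q = -18
a(v, h) = -18 + 51*h (a(v, h) = 51*h - 18 = -18 + 51*h)
-19781 + a(150, 183) = -19781 + (-18 + 51*183) = -19781 + (-18 + 9333) = -19781 + 9315 = -10466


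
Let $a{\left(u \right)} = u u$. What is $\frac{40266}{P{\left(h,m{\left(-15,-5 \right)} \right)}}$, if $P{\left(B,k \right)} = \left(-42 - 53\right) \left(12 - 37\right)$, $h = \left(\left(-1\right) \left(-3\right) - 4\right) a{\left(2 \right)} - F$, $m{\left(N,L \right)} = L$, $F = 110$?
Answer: $\frac{40266}{2375} \approx 16.954$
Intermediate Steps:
$a{\left(u \right)} = u^{2}$
$h = -114$ ($h = \left(\left(-1\right) \left(-3\right) - 4\right) 2^{2} - 110 = \left(3 - 4\right) 4 - 110 = \left(-1\right) 4 - 110 = -4 - 110 = -114$)
$P{\left(B,k \right)} = 2375$ ($P{\left(B,k \right)} = \left(-95\right) \left(-25\right) = 2375$)
$\frac{40266}{P{\left(h,m{\left(-15,-5 \right)} \right)}} = \frac{40266}{2375}$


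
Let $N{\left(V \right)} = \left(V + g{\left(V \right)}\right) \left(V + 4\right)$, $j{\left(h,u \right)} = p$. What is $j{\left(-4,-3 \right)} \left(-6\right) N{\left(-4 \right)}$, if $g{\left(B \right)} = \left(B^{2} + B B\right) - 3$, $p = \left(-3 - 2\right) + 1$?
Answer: $0$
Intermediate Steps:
$p = -4$ ($p = -5 + 1 = -4$)
$j{\left(h,u \right)} = -4$
$g{\left(B \right)} = -3 + 2 B^{2}$ ($g{\left(B \right)} = \left(B^{2} + B^{2}\right) - 3 = 2 B^{2} - 3 = -3 + 2 B^{2}$)
$N{\left(V \right)} = \left(4 + V\right) \left(-3 + V + 2 V^{2}\right)$ ($N{\left(V \right)} = \left(V + \left(-3 + 2 V^{2}\right)\right) \left(V + 4\right) = \left(-3 + V + 2 V^{2}\right) \left(4 + V\right) = \left(4 + V\right) \left(-3 + V + 2 V^{2}\right)$)
$j{\left(-4,-3 \right)} \left(-6\right) N{\left(-4 \right)} = \left(-4\right) \left(-6\right) \left(-12 - 4 + 2 \left(-4\right)^{3} + 9 \left(-4\right)^{2}\right) = 24 \left(-12 - 4 + 2 \left(-64\right) + 9 \cdot 16\right) = 24 \left(-12 - 4 - 128 + 144\right) = 24 \cdot 0 = 0$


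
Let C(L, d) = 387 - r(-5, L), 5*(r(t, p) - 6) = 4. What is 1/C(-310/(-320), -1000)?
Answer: 5/1901 ≈ 0.0026302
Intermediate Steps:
r(t, p) = 34/5 (r(t, p) = 6 + (⅕)*4 = 6 + ⅘ = 34/5)
C(L, d) = 1901/5 (C(L, d) = 387 - 1*34/5 = 387 - 34/5 = 1901/5)
1/C(-310/(-320), -1000) = 1/(1901/5) = 5/1901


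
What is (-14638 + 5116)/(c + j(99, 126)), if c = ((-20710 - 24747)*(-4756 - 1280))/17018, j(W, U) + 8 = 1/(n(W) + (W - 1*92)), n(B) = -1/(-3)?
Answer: -1782499356/3016690915 ≈ -0.59088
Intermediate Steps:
n(B) = ⅓ (n(B) = -1*(-⅓) = ⅓)
j(W, U) = -8 + 1/(-275/3 + W) (j(W, U) = -8 + 1/(⅓ + (W - 1*92)) = -8 + 1/(⅓ + (W - 92)) = -8 + 1/(⅓ + (-92 + W)) = -8 + 1/(-275/3 + W))
c = 137189226/8509 (c = -45457*(-6036)*(1/17018) = 274378452*(1/17018) = 137189226/8509 ≈ 16123.)
(-14638 + 5116)/(c + j(99, 126)) = (-14638 + 5116)/(137189226/8509 + (2203 - 24*99)/(-275 + 3*99)) = -9522/(137189226/8509 + (2203 - 2376)/(-275 + 297)) = -9522/(137189226/8509 - 173/22) = -9522/3016690915/187198 = -9522*187198/3016690915 = -1782499356/3016690915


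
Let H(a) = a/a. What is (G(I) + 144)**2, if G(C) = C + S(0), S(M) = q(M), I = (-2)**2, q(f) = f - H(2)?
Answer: 21609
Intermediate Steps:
H(a) = 1
q(f) = -1 + f (q(f) = f - 1*1 = f - 1 = -1 + f)
I = 4
S(M) = -1 + M
G(C) = -1 + C (G(C) = C + (-1 + 0) = C - 1 = -1 + C)
(G(I) + 144)**2 = ((-1 + 4) + 144)**2 = (3 + 144)**2 = 147**2 = 21609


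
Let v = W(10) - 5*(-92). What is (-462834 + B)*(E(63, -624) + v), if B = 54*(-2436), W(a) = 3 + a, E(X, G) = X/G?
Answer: -29232401607/104 ≈ -2.8108e+8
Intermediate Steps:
v = 473 (v = (3 + 10) - 5*(-92) = 13 + 460 = 473)
B = -131544
(-462834 + B)*(E(63, -624) + v) = (-462834 - 131544)*(63/(-624) + 473) = -594378*(63*(-1/624) + 473) = -594378*(-21/208 + 473) = -594378*98363/208 = -29232401607/104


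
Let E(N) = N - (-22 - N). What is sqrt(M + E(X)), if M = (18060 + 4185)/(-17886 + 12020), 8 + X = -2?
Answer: I*sqrt(61669258)/5866 ≈ 1.3387*I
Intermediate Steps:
X = -10 (X = -8 - 2 = -10)
M = -22245/5866 (M = 22245/(-5866) = 22245*(-1/5866) = -22245/5866 ≈ -3.7922)
E(N) = 22 + 2*N (E(N) = N + (22 + N) = 22 + 2*N)
sqrt(M + E(X)) = sqrt(-22245/5866 + (22 + 2*(-10))) = sqrt(-22245/5866 + (22 - 20)) = sqrt(-22245/5866 + 2) = sqrt(-10513/5866) = I*sqrt(61669258)/5866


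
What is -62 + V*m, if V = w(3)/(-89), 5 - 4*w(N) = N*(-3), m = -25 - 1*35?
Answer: -5308/89 ≈ -59.640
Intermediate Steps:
m = -60 (m = -25 - 35 = -60)
w(N) = 5/4 + 3*N/4 (w(N) = 5/4 - N*(-3)/4 = 5/4 - (-3)*N/4 = 5/4 + 3*N/4)
V = -7/178 (V = (5/4 + (3/4)*3)/(-89) = (5/4 + 9/4)*(-1/89) = (7/2)*(-1/89) = -7/178 ≈ -0.039326)
-62 + V*m = -62 - 7/178*(-60) = -62 + 210/89 = -5308/89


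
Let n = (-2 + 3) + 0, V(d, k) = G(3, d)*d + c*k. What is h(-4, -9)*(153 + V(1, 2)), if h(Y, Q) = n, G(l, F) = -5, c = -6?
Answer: 136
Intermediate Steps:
V(d, k) = -6*k - 5*d (V(d, k) = -5*d - 6*k = -6*k - 5*d)
n = 1 (n = 1 + 0 = 1)
h(Y, Q) = 1
h(-4, -9)*(153 + V(1, 2)) = 1*(153 + (-6*2 - 5*1)) = 1*(153 + (-12 - 5)) = 1*(153 - 17) = 1*136 = 136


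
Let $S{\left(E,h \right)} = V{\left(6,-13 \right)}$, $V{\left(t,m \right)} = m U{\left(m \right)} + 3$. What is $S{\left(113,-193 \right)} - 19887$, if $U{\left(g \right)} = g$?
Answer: $-19715$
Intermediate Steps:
$V{\left(t,m \right)} = 3 + m^{2}$ ($V{\left(t,m \right)} = m m + 3 = m^{2} + 3 = 3 + m^{2}$)
$S{\left(E,h \right)} = 172$ ($S{\left(E,h \right)} = 3 + \left(-13\right)^{2} = 3 + 169 = 172$)
$S{\left(113,-193 \right)} - 19887 = 172 - 19887 = -19715$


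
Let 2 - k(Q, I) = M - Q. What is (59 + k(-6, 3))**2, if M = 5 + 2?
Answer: 2304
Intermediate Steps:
M = 7
k(Q, I) = -5 + Q (k(Q, I) = 2 - (7 - Q) = 2 + (-7 + Q) = -5 + Q)
(59 + k(-6, 3))**2 = (59 + (-5 - 6))**2 = (59 - 11)**2 = 48**2 = 2304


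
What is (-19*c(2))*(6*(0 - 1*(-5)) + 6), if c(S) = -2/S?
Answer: 684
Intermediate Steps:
(-19*c(2))*(6*(0 - 1*(-5)) + 6) = (-(-38)/2)*(6*(0 - 1*(-5)) + 6) = (-(-38)/2)*(6*(0 + 5) + 6) = (-19*(-1))*(6*5 + 6) = 19*(30 + 6) = 19*36 = 684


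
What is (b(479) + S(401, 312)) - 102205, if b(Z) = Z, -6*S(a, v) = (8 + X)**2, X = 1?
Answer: -203479/2 ≈ -1.0174e+5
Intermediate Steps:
S(a, v) = -27/2 (S(a, v) = -(8 + 1)**2/6 = -1/6*9**2 = -1/6*81 = -27/2)
(b(479) + S(401, 312)) - 102205 = (479 - 27/2) - 102205 = 931/2 - 102205 = -203479/2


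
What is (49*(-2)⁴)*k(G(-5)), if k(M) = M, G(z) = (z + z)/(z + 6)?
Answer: -7840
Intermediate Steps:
G(z) = 2*z/(6 + z) (G(z) = (2*z)/(6 + z) = 2*z/(6 + z))
(49*(-2)⁴)*k(G(-5)) = (49*(-2)⁴)*(2*(-5)/(6 - 5)) = (49*16)*(2*(-5)/1) = 784*(2*(-5)*1) = 784*(-10) = -7840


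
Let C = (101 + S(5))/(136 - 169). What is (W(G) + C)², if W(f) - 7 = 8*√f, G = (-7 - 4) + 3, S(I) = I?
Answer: -541943/1089 + 4000*I*√2/33 ≈ -497.65 + 171.42*I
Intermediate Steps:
G = -8 (G = -11 + 3 = -8)
C = -106/33 (C = (101 + 5)/(136 - 169) = 106/(-33) = 106*(-1/33) = -106/33 ≈ -3.2121)
W(f) = 7 + 8*√f
(W(G) + C)² = ((7 + 8*√(-8)) - 106/33)² = ((7 + 8*(2*I*√2)) - 106/33)² = ((7 + 16*I*√2) - 106/33)² = (125/33 + 16*I*√2)²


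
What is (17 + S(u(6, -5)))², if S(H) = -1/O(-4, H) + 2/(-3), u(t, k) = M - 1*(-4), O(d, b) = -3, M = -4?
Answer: 2500/9 ≈ 277.78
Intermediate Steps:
u(t, k) = 0 (u(t, k) = -4 - 1*(-4) = -4 + 4 = 0)
S(H) = -⅓ (S(H) = -1/(-3) + 2/(-3) = -1*(-⅓) + 2*(-⅓) = ⅓ - ⅔ = -⅓)
(17 + S(u(6, -5)))² = (17 - ⅓)² = (50/3)² = 2500/9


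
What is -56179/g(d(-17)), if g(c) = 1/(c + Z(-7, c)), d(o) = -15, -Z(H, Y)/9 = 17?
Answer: 9438072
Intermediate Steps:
Z(H, Y) = -153 (Z(H, Y) = -9*17 = -153)
g(c) = 1/(-153 + c) (g(c) = 1/(c - 153) = 1/(-153 + c))
-56179/g(d(-17)) = -56179/(1/(-153 - 15)) = -56179/(1/(-168)) = -56179/(-1/168) = -56179*(-168) = 9438072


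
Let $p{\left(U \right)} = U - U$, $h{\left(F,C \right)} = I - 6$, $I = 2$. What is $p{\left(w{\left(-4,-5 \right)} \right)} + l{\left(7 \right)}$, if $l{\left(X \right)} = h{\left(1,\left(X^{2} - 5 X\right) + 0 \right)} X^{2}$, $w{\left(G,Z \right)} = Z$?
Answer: $-196$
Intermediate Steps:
$h{\left(F,C \right)} = -4$ ($h{\left(F,C \right)} = 2 - 6 = -4$)
$p{\left(U \right)} = 0$
$l{\left(X \right)} = - 4 X^{2}$
$p{\left(w{\left(-4,-5 \right)} \right)} + l{\left(7 \right)} = 0 - 4 \cdot 7^{2} = 0 - 196 = -196$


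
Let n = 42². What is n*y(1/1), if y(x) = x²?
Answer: 1764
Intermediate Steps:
n = 1764
n*y(1/1) = 1764*(1/1)² = 1764*1² = 1764*1 = 1764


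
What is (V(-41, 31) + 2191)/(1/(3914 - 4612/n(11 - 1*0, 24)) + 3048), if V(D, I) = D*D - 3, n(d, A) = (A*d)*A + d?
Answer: 96096465474/75704846555 ≈ 1.2694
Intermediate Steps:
n(d, A) = d + d*A² (n(d, A) = d*A² + d = d + d*A²)
V(D, I) = -3 + D² (V(D, I) = D² - 3 = -3 + D²)
(V(-41, 31) + 2191)/(1/(3914 - 4612/n(11 - 1*0, 24)) + 3048) = ((-3 + (-41)²) + 2191)/(1/(3914 - 4612*1/((1 + 24²)*(11 - 1*0))) + 3048) = ((-3 + 1681) + 2191)/(1/(3914 - 4612*1/((1 + 576)*(11 + 0))) + 3048) = (1678 + 2191)/(1/(3914 - 4612/(11*577)) + 3048) = 3869/(1/(3914 - 4612/6347) + 3048) = 3869/(1/(24837546/6347) + 3048) = 3869/(6347/24837546 + 3048) = 3869/(75704846555/24837546) = 3869*(24837546/75704846555) = 96096465474/75704846555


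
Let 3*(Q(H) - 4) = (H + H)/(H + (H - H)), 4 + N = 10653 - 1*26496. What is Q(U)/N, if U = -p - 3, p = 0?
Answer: -14/47541 ≈ -0.00029448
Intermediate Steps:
N = -15847 (N = -4 + (10653 - 1*26496) = -4 + (10653 - 26496) = -4 - 15843 = -15847)
U = -3 (U = -1*0 - 3 = 0 - 3 = -3)
Q(H) = 14/3 (Q(H) = 4 + ((H + H)/(H + (H - H)))/3 = 4 + ((2*H)/(H + 0))/3 = 4 + ((2*H)/H)/3 = 4 + (⅓)*2 = 4 + ⅔ = 14/3)
Q(U)/N = (14/3)/(-15847) = (14/3)*(-1/15847) = -14/47541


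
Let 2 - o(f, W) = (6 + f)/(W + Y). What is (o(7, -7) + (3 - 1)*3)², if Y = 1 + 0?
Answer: 3721/36 ≈ 103.36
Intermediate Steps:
Y = 1
o(f, W) = 2 - (6 + f)/(1 + W) (o(f, W) = 2 - (6 + f)/(W + 1) = 2 - (6 + f)/(1 + W))
(o(7, -7) + (3 - 1)*3)² = ((-4 - 1*7 + 2*(-7))/(1 - 7) + (3 - 1)*3)² = ((-4 - 7 - 14)/(-6) + 2*3)² = (-⅙*(-25) + 6)² = (25/6 + 6)² = (61/6)² = 3721/36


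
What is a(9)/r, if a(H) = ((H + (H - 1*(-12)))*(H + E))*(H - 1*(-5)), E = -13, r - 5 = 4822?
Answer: -560/1609 ≈ -0.34804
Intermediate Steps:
r = 4827 (r = 5 + 4822 = 4827)
a(H) = (-13 + H)*(5 + H)*(12 + 2*H) (a(H) = ((H + (H - 1*(-12)))*(H - 13))*(H - 1*(-5)) = ((H + (H + 12))*(-13 + H))*(H + 5) = ((H + (12 + H))*(-13 + H))*(5 + H) = ((12 + 2*H)*(-13 + H))*(5 + H) = ((-13 + H)*(12 + 2*H))*(5 + H) = (-13 + H)*(5 + H)*(12 + 2*H))
a(9)/r = (-780 - 226*9 - 4*9² + 2*9³)/4827 = (-780 - 2034 - 4*81 + 2*729)*(1/4827) = (-780 - 2034 - 324 + 1458)*(1/4827) = -1680*1/4827 = -560/1609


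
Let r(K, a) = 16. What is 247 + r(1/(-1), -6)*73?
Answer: 1415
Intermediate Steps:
247 + r(1/(-1), -6)*73 = 247 + 16*73 = 247 + 1168 = 1415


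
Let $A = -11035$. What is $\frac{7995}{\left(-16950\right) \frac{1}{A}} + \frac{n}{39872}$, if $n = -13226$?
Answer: $\frac{11724920139}{2252768} \approx 5204.7$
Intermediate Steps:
$\frac{7995}{\left(-16950\right) \frac{1}{A}} + \frac{n}{39872} = \frac{7995}{\left(-16950\right) \frac{1}{-11035}} - \frac{13226}{39872} = \frac{7995}{\left(-16950\right) \left(- \frac{1}{11035}\right)} - \frac{6613}{19936} = \frac{7995}{\frac{3390}{2207}} - \frac{6613}{19936} = 7995 \cdot \frac{2207}{3390} - \frac{6613}{19936} = \frac{1176331}{226} - \frac{6613}{19936} = \frac{11724920139}{2252768}$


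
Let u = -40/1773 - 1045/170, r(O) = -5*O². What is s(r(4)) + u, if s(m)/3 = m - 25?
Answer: -19360747/60282 ≈ -321.17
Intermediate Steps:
s(m) = -75 + 3*m (s(m) = 3*(m - 25) = 3*(-25 + m) = -75 + 3*m)
u = -371917/60282 (u = -40*1/1773 - 1045*1/170 = -40/1773 - 209/34 = -371917/60282 ≈ -6.1696)
s(r(4)) + u = (-75 + 3*(-5*4²)) - 371917/60282 = (-75 + 3*(-5*16)) - 371917/60282 = (-75 + 3*(-80)) - 371917/60282 = (-75 - 240) - 371917/60282 = -315 - 371917/60282 = -19360747/60282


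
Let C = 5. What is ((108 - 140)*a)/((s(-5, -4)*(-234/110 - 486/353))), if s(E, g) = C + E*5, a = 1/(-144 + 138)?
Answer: 15532/204093 ≈ 0.076102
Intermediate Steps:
a = -⅙ (a = 1/(-6) = -⅙ ≈ -0.16667)
s(E, g) = 5 + 5*E (s(E, g) = 5 + E*5 = 5 + 5*E)
((108 - 140)*a)/((s(-5, -4)*(-234/110 - 486/353))) = ((108 - 140)*(-⅙))/(((5 + 5*(-5))*(-234/110 - 486/353))) = (-32*(-⅙))/(((5 - 25)*(-234*1/110 - 486*1/353))) = 16/(3*((-20*(-117/55 - 486/353)))) = 16/(3*((-20*(-68031/19415)))) = 16/(3*(272124/3883)) = (16/3)*(3883/272124) = 15532/204093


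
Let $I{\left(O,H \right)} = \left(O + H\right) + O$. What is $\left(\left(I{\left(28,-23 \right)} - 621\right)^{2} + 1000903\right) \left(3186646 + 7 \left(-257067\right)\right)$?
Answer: $1868037745519$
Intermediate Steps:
$I{\left(O,H \right)} = H + 2 O$ ($I{\left(O,H \right)} = \left(H + O\right) + O = H + 2 O$)
$\left(\left(I{\left(28,-23 \right)} - 621\right)^{2} + 1000903\right) \left(3186646 + 7 \left(-257067\right)\right) = \left(\left(\left(-23 + 2 \cdot 28\right) - 621\right)^{2} + 1000903\right) \left(3186646 + 7 \left(-257067\right)\right) = \left(\left(\left(-23 + 56\right) - 621\right)^{2} + 1000903\right) \left(3186646 - 1799469\right) = \left(\left(33 - 621\right)^{2} + 1000903\right) 1387177 = \left(\left(-588\right)^{2} + 1000903\right) 1387177 = \left(345744 + 1000903\right) 1387177 = 1346647 \cdot 1387177 = 1868037745519$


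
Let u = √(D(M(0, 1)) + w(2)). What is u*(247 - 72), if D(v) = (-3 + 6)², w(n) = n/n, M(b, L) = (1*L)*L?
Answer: 175*√10 ≈ 553.40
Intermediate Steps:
M(b, L) = L² (M(b, L) = L*L = L²)
w(n) = 1
D(v) = 9 (D(v) = 3² = 9)
u = √10 (u = √(9 + 1) = √10 ≈ 3.1623)
u*(247 - 72) = √10*(247 - 72) = √10*175 = 175*√10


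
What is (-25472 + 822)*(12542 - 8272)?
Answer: -105255500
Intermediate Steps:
(-25472 + 822)*(12542 - 8272) = -24650*4270 = -105255500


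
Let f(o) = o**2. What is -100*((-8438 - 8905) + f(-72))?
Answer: 1215900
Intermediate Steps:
-100*((-8438 - 8905) + f(-72)) = -100*((-8438 - 8905) + (-72)**2) = -100*(-17343 + 5184) = -100*(-12159) = 1215900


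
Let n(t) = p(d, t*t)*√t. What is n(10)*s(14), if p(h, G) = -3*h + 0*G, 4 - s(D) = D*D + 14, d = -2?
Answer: -1236*√10 ≈ -3908.6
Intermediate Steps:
s(D) = -10 - D² (s(D) = 4 - (D*D + 14) = 4 - (D² + 14) = 4 - (14 + D²) = 4 + (-14 - D²) = -10 - D²)
p(h, G) = -3*h (p(h, G) = -3*h + 0 = -3*h)
n(t) = 6*√t (n(t) = (-3*(-2))*√t = 6*√t)
n(10)*s(14) = (6*√10)*(-10 - 1*14²) = (6*√10)*(-10 - 1*196) = (6*√10)*(-10 - 196) = (6*√10)*(-206) = -1236*√10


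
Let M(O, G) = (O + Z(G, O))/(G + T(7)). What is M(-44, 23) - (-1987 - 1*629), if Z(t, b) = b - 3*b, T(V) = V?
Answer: 39262/15 ≈ 2617.5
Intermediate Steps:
Z(t, b) = -2*b
M(O, G) = -O/(7 + G) (M(O, G) = (O - 2*O)/(G + 7) = (-O)/(7 + G) = -O/(7 + G))
M(-44, 23) - (-1987 - 1*629) = -1*(-44)/(7 + 23) - (-1987 - 1*629) = -1*(-44)/30 - (-1987 - 629) = -1*(-44)*1/30 - 1*(-2616) = 22/15 + 2616 = 39262/15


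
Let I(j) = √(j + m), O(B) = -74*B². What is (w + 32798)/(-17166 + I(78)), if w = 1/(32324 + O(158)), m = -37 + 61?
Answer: -170311792588075/89138704177908 - 59528763575*√102/534832225067448 ≈ -1.9118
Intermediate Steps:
m = 24
I(j) = √(24 + j) (I(j) = √(j + 24) = √(24 + j))
w = -1/1815012 (w = 1/(32324 - 74*158²) = 1/(32324 - 74*24964) = 1/(32324 - 1847336) = 1/(-1815012) = -1/1815012 ≈ -5.5096e-7)
(w + 32798)/(-17166 + I(78)) = (-1/1815012 + 32798)/(-17166 + √(24 + 78)) = 59528763575/(1815012*(-17166 + √102))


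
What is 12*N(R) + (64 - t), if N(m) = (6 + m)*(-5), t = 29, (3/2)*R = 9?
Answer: -685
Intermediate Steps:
R = 6 (R = (2/3)*9 = 6)
N(m) = -30 - 5*m
12*N(R) + (64 - t) = 12*(-30 - 5*6) + (64 - 1*29) = 12*(-30 - 30) + (64 - 29) = 12*(-60) + 35 = -720 + 35 = -685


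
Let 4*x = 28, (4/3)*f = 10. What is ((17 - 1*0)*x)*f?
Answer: 1785/2 ≈ 892.50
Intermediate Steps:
f = 15/2 (f = (¾)*10 = 15/2 ≈ 7.5000)
x = 7 (x = (¼)*28 = 7)
((17 - 1*0)*x)*f = ((17 - 1*0)*7)*(15/2) = ((17 + 0)*7)*(15/2) = (17*7)*(15/2) = 119*(15/2) = 1785/2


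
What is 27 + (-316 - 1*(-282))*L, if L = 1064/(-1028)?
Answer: 15983/257 ≈ 62.191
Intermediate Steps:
L = -266/257 (L = 1064*(-1/1028) = -266/257 ≈ -1.0350)
27 + (-316 - 1*(-282))*L = 27 + (-316 - 1*(-282))*(-266/257) = 27 + (-316 + 282)*(-266/257) = 27 - 34*(-266/257) = 27 + 9044/257 = 15983/257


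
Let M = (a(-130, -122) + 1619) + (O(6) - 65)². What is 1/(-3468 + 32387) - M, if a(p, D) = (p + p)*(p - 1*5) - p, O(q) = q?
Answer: -1166303269/28919 ≈ -40330.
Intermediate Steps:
a(p, D) = -p + 2*p*(-5 + p) (a(p, D) = (2*p)*(p - 5) - p = (2*p)*(-5 + p) - p = 2*p*(-5 + p) - p = -p + 2*p*(-5 + p))
M = 40330 (M = (-130*(-11 + 2*(-130)) + 1619) + (6 - 65)² = (-130*(-11 - 260) + 1619) + (-59)² = (-130*(-271) + 1619) + 3481 = (35230 + 1619) + 3481 = 36849 + 3481 = 40330)
1/(-3468 + 32387) - M = 1/(-3468 + 32387) - 1*40330 = 1/28919 - 40330 = -1166303269/28919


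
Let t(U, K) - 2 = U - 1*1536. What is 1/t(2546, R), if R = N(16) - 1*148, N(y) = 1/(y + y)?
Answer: 1/1012 ≈ 0.00098814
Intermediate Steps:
N(y) = 1/(2*y)
R = -4735/32 (R = (1/2)/16 - 1*148 = (1/2)*(1/16) - 148 = 1/32 - 148 = -4735/32 ≈ -147.97)
t(U, K) = -1534 + U (t(U, K) = 2 + (U - 1*1536) = 2 + (U - 1536) = 2 + (-1536 + U) = -1534 + U)
1/t(2546, R) = 1/(-1534 + 2546) = 1/1012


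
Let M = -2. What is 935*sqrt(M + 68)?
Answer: 935*sqrt(66) ≈ 7596.0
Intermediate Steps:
935*sqrt(M + 68) = 935*sqrt(-2 + 68) = 935*sqrt(66)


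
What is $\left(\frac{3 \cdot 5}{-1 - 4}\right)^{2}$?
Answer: $9$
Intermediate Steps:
$\left(\frac{3 \cdot 5}{-1 - 4}\right)^{2} = \left(\frac{15}{-5}\right)^{2} = \left(15 \left(- \frac{1}{5}\right)\right)^{2} = \left(-3\right)^{2} = 9$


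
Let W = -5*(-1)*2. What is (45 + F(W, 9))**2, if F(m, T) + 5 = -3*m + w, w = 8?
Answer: 324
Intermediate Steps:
W = 10 (W = 5*2 = 10)
F(m, T) = 3 - 3*m (F(m, T) = -5 + (-3*m + 8) = -5 + (8 - 3*m) = 3 - 3*m)
(45 + F(W, 9))**2 = (45 + (3 - 3*10))**2 = (45 + (3 - 30))**2 = (45 - 27)**2 = 18**2 = 324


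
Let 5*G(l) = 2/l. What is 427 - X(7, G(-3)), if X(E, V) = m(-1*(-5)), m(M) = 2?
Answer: 425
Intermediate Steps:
G(l) = 2/(5*l) (G(l) = (2/l)/5 = 2/(5*l))
X(E, V) = 2
427 - X(7, G(-3)) = 427 - 1*2 = 427 - 2 = 425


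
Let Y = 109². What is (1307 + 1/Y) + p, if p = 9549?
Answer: 128980137/11881 ≈ 10856.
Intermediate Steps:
Y = 11881
(1307 + 1/Y) + p = (1307 + 1/11881) + 9549 = 15528468/11881 + 9549 = 128980137/11881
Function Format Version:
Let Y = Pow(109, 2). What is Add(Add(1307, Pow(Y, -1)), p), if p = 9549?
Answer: Rational(128980137, 11881) ≈ 10856.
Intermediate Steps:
Y = 11881
Add(Add(1307, Pow(Y, -1)), p) = Add(Add(1307, Pow(11881, -1)), 9549) = Add(Add(1307, Rational(1, 11881)), 9549) = Add(Rational(15528468, 11881), 9549) = Rational(128980137, 11881)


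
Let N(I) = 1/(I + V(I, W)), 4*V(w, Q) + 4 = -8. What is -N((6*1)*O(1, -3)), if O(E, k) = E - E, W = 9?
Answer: ⅓ ≈ 0.33333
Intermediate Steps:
V(w, Q) = -3 (V(w, Q) = -1 + (¼)*(-8) = -1 - 2 = -3)
O(E, k) = 0
N(I) = 1/(-3 + I) (N(I) = 1/(I - 3) = 1/(-3 + I))
-N((6*1)*O(1, -3)) = -1/(-3 + (6*1)*0) = -1/(-3 + 6*0) = -1/(-3 + 0) = -1/(-3) = -1*(-⅓) = ⅓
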